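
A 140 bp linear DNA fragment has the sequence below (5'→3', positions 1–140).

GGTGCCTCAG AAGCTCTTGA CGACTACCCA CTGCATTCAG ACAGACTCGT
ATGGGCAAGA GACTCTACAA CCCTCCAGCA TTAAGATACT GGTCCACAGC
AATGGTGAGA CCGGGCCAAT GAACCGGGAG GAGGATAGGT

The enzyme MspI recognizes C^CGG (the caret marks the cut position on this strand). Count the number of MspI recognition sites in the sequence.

2

CCGG occurs starting at positions 111, 124.
MspI cuts at 2 sites.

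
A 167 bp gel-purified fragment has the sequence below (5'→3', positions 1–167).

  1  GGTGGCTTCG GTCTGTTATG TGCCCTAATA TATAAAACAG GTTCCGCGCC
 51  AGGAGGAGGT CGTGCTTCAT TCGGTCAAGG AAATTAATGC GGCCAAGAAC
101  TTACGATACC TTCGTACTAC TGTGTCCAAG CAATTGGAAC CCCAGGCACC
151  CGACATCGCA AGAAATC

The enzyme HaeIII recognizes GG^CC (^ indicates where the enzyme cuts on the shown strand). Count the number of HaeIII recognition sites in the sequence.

1

GGCC occurs starting at position 91.
HaeIII cuts at 1 site.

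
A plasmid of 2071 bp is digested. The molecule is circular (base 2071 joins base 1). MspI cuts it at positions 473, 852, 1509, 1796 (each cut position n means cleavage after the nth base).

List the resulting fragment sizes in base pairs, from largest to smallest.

748, 657, 379, 287 bp

Circular molecule, 4 cuts → 4 fragments:
  852 − 473 = 379 bp
  1509 − 852 = 657 bp
  1796 − 1509 = 287 bp
  wrap: 2071 − 1796 + 473 = 748 bp
Sorted largest to smallest: 748, 657, 379, 287 bp.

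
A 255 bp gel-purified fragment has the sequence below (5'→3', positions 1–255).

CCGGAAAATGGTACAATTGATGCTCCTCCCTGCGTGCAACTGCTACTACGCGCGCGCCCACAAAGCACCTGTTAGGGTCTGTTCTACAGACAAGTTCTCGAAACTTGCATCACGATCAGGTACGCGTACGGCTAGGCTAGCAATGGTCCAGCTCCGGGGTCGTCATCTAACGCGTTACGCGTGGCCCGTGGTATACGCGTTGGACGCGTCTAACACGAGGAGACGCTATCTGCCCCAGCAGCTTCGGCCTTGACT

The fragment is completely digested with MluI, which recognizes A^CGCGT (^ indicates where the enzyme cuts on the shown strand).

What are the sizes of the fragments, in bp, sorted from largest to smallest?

122, 51, 48, 18, 9, 7 bp

MluI sites (ACGCGT) start at positions 122, 170, 177, 195, 204.
MluI cuts after the first base of each site, so after positions 122, 170, 177, 195, 204.
Linear molecule, 5 cuts → 6 fragments:
  1–122 → 122 bp
  123–170 → 48 bp
  171–177 → 7 bp
  178–195 → 18 bp
  196–204 → 9 bp
  205–255 → 51 bp
Sorted largest to smallest: 122, 51, 48, 18, 9, 7 bp.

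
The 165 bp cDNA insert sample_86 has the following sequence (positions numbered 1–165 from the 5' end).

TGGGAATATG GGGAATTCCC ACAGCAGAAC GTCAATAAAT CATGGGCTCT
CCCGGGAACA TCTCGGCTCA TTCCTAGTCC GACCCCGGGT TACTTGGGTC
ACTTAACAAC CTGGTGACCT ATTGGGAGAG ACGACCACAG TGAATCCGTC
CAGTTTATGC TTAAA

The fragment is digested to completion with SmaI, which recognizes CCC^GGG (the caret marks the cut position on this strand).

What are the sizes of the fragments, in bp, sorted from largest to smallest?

SmaI sites (CCCGGG) start at positions 51, 84.
SmaI cuts after base 3 of each site, so after positions 53, 86.
Linear molecule, 2 cuts → 3 fragments:
  1–53 → 53 bp
  54–86 → 33 bp
  87–165 → 79 bp
Sorted largest to smallest: 79, 53, 33 bp.

79, 53, 33 bp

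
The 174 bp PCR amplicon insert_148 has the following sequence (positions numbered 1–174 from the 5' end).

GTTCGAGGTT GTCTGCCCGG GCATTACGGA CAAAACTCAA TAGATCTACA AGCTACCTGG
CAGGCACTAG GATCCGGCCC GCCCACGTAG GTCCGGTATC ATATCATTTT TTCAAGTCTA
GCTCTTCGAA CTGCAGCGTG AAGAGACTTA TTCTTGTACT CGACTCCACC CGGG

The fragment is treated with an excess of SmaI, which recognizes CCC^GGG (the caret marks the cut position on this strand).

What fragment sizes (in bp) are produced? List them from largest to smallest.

SmaI sites (CCCGGG) start at positions 16, 169.
SmaI cuts after base 3 of each site, so after positions 18, 171.
Linear molecule, 2 cuts → 3 fragments:
  1–18 → 18 bp
  19–171 → 153 bp
  172–174 → 3 bp
Sorted largest to smallest: 153, 18, 3 bp.

153, 18, 3 bp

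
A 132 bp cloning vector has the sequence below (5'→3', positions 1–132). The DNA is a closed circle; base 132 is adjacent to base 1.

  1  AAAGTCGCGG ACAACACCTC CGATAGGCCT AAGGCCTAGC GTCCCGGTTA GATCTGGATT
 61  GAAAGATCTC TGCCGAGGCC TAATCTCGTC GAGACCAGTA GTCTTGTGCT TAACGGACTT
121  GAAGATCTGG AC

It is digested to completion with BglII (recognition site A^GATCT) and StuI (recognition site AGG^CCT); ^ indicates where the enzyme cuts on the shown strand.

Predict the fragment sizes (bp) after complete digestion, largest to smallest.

BglII sites (AGATCT) start at positions 50, 64, 123.
BglII cuts after the first base of each site, so after positions 50, 64, 123.
StuI sites (AGGCCT) start at positions 25, 32, 76.
StuI cuts after base 3 of each site, so after positions 27, 34, 78.
Combined cut positions: 27, 34, 50, 64, 78, 123.
Circular molecule, 6 cuts → 6 fragments:
  28–34 → 7 bp
  35–50 → 16 bp
  51–64 → 14 bp
  65–78 → 14 bp
  79–123 → 45 bp
  124–132 then 1–27 → 9 + 27 = 36 bp
Sorted largest to smallest: 45, 36, 16, 14, 14, 7 bp.

45, 36, 16, 14, 14, 7 bp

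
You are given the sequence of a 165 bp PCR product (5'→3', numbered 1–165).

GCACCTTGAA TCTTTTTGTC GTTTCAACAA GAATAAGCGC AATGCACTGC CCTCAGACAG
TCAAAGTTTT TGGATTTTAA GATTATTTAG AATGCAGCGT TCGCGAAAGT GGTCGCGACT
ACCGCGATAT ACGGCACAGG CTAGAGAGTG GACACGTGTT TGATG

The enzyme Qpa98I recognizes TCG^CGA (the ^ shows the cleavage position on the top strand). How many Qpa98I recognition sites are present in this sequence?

2

TCGCGA occurs starting at positions 101, 113.
Qpa98I cuts at 2 sites.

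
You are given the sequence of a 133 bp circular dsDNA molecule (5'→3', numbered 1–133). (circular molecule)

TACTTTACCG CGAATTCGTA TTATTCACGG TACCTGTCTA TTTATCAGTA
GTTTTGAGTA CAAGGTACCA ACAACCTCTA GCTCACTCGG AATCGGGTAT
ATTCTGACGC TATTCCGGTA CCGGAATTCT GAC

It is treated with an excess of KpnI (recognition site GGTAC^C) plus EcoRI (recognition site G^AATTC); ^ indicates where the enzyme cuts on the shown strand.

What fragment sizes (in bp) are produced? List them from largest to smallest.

KpnI sites (GGTACC) start at positions 29, 64, 117.
KpnI cuts after base 5 of each site (before the last base), so after positions 33, 68, 121.
EcoRI sites (GAATTC) start at positions 12, 124.
EcoRI cuts after the first base of each site, so after positions 12, 124.
Combined cut positions: 12, 33, 68, 121, 124.
Circular molecule, 5 cuts → 5 fragments:
  13–33 → 21 bp
  34–68 → 35 bp
  69–121 → 53 bp
  122–124 → 3 bp
  125–133 then 1–12 → 9 + 12 = 21 bp
Sorted largest to smallest: 53, 35, 21, 21, 3 bp.

53, 35, 21, 21, 3 bp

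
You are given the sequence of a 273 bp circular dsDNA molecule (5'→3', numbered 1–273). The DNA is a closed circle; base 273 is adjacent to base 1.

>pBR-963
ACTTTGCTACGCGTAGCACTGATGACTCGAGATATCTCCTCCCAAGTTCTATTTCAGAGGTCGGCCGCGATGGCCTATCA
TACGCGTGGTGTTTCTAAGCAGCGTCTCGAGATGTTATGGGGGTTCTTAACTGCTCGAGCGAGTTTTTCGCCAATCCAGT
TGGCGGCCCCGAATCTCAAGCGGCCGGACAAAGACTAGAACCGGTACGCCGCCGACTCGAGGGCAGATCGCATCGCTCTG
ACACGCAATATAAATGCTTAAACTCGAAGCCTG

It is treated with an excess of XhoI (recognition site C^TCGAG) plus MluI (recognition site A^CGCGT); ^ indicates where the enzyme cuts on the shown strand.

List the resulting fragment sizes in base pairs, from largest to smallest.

82, 66, 56, 28, 24, 17 bp

XhoI sites (CTCGAG) start at positions 26, 106, 134, 216.
XhoI cuts after the first base of each site, so after positions 26, 106, 134, 216.
MluI sites (ACGCGT) start at positions 9, 82.
MluI cuts after the first base of each site, so after positions 9, 82.
Combined cut positions: 9, 26, 82, 106, 134, 216.
Circular molecule, 6 cuts → 6 fragments:
  10–26 → 17 bp
  27–82 → 56 bp
  83–106 → 24 bp
  107–134 → 28 bp
  135–216 → 82 bp
  217–273 then 1–9 → 57 + 9 = 66 bp
Sorted largest to smallest: 82, 66, 56, 28, 24, 17 bp.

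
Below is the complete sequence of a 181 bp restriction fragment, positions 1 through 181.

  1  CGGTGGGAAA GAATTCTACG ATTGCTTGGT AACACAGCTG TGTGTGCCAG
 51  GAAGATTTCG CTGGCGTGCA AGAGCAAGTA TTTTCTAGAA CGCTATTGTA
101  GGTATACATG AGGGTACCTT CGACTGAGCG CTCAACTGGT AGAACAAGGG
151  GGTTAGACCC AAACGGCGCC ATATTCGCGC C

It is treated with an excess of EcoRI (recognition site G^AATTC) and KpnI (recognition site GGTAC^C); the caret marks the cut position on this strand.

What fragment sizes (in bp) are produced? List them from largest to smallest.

The EcoRI site (GAATTC) starts at position 11.
EcoRI cuts after the first base of each site, so after position 11.
The KpnI site (GGTACC) starts at position 113.
KpnI cuts after base 5 of each site (before the last base), so after position 117.
Combined cut positions: 11, 117.
Linear molecule, 2 cuts → 3 fragments:
  1–11 → 11 bp
  12–117 → 106 bp
  118–181 → 64 bp
Sorted largest to smallest: 106, 64, 11 bp.

106, 64, 11 bp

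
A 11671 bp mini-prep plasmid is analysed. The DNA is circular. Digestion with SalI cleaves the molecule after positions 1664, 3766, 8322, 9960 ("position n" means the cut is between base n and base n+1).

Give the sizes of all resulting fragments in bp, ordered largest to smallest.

Circular molecule, 4 cuts → 4 fragments:
  3766 − 1664 = 2102 bp
  8322 − 3766 = 4556 bp
  9960 − 8322 = 1638 bp
  wrap: 11671 − 9960 + 1664 = 3375 bp
Sorted largest to smallest: 4556, 3375, 2102, 1638 bp.

4556, 3375, 2102, 1638 bp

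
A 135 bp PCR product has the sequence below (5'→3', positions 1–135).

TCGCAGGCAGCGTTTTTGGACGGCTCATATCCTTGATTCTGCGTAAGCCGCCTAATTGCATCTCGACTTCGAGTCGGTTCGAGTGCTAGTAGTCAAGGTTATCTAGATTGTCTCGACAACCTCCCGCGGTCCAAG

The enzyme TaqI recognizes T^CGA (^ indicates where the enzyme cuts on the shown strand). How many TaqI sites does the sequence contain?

4

TCGA occurs starting at positions 63, 69, 79, 113.
TaqI cuts at 4 sites.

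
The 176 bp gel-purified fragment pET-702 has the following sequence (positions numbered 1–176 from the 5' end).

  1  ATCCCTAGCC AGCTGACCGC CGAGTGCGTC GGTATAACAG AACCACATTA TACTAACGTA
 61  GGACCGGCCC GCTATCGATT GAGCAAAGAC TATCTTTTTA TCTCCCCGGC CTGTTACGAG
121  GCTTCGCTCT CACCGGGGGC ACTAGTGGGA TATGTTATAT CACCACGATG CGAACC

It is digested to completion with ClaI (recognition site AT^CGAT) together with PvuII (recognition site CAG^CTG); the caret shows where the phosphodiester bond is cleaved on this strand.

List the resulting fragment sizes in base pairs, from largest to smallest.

101, 63, 12 bp

The ClaI site (ATCGAT) starts at position 74.
ClaI cuts after base 2 of each site, so after position 75.
The PvuII site (CAGCTG) starts at position 10.
PvuII cuts after base 3 of each site, so after position 12.
Combined cut positions: 12, 75.
Linear molecule, 2 cuts → 3 fragments:
  1–12 → 12 bp
  13–75 → 63 bp
  76–176 → 101 bp
Sorted largest to smallest: 101, 63, 12 bp.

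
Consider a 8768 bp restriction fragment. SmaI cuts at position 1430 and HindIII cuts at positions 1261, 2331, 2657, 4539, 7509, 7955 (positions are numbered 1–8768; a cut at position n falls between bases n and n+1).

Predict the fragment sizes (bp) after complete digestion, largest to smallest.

Combined cut positions (sorted): 1261, 1430, 2331, 2657, 4539, 7509, 7955.
Linear molecule, 7 cuts → 8 fragments:
  1261 − 0 = 1261 bp
  1430 − 1261 = 169 bp
  2331 − 1430 = 901 bp
  2657 − 2331 = 326 bp
  4539 − 2657 = 1882 bp
  7509 − 4539 = 2970 bp
  7955 − 7509 = 446 bp
  8768 − 7955 = 813 bp
Sorted largest to smallest: 2970, 1882, 1261, 901, 813, 446, 326, 169 bp.

2970, 1882, 1261, 901, 813, 446, 326, 169 bp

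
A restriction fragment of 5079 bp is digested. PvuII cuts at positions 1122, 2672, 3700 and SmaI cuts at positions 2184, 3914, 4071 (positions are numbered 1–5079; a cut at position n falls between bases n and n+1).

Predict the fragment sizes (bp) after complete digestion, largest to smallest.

Combined cut positions (sorted): 1122, 2184, 2672, 3700, 3914, 4071.
Linear molecule, 6 cuts → 7 fragments:
  1122 − 0 = 1122 bp
  2184 − 1122 = 1062 bp
  2672 − 2184 = 488 bp
  3700 − 2672 = 1028 bp
  3914 − 3700 = 214 bp
  4071 − 3914 = 157 bp
  5079 − 4071 = 1008 bp
Sorted largest to smallest: 1122, 1062, 1028, 1008, 488, 214, 157 bp.

1122, 1062, 1028, 1008, 488, 214, 157 bp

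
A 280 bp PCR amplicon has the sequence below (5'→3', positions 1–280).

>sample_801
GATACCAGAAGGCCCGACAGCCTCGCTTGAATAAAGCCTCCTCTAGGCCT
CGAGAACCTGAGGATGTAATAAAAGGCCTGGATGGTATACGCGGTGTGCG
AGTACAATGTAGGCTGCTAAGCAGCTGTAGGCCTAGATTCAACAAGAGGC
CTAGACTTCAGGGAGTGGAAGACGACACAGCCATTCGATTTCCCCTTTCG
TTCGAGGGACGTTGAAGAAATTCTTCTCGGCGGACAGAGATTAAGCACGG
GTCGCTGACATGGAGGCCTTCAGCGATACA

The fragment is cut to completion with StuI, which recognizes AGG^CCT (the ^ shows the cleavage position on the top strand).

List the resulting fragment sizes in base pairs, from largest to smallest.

117, 55, 47, 29, 18, 14 bp

StuI sites (AGGCCT) start at positions 45, 74, 129, 147, 264.
StuI cuts after base 3 of each site, so after positions 47, 76, 131, 149, 266.
Linear molecule, 5 cuts → 6 fragments:
  1–47 → 47 bp
  48–76 → 29 bp
  77–131 → 55 bp
  132–149 → 18 bp
  150–266 → 117 bp
  267–280 → 14 bp
Sorted largest to smallest: 117, 55, 47, 29, 18, 14 bp.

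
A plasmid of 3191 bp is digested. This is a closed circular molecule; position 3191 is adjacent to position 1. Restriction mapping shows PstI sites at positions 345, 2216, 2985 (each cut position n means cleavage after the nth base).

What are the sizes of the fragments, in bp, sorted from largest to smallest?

Circular molecule, 3 cuts → 3 fragments:
  2216 − 345 = 1871 bp
  2985 − 2216 = 769 bp
  wrap: 3191 − 2985 + 345 = 551 bp
Sorted largest to smallest: 1871, 769, 551 bp.

1871, 769, 551 bp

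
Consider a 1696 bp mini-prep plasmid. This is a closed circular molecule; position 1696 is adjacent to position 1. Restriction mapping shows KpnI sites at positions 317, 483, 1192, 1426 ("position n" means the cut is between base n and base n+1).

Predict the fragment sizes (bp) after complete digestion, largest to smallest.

709, 587, 234, 166 bp

Circular molecule, 4 cuts → 4 fragments:
  483 − 317 = 166 bp
  1192 − 483 = 709 bp
  1426 − 1192 = 234 bp
  wrap: 1696 − 1426 + 317 = 587 bp
Sorted largest to smallest: 709, 587, 234, 166 bp.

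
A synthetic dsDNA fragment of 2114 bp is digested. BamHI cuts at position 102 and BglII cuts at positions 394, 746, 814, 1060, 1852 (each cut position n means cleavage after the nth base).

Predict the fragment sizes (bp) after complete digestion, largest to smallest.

792, 352, 292, 262, 246, 102, 68 bp

Combined cut positions (sorted): 102, 394, 746, 814, 1060, 1852.
Linear molecule, 6 cuts → 7 fragments:
  102 − 0 = 102 bp
  394 − 102 = 292 bp
  746 − 394 = 352 bp
  814 − 746 = 68 bp
  1060 − 814 = 246 bp
  1852 − 1060 = 792 bp
  2114 − 1852 = 262 bp
Sorted largest to smallest: 792, 352, 292, 262, 246, 102, 68 bp.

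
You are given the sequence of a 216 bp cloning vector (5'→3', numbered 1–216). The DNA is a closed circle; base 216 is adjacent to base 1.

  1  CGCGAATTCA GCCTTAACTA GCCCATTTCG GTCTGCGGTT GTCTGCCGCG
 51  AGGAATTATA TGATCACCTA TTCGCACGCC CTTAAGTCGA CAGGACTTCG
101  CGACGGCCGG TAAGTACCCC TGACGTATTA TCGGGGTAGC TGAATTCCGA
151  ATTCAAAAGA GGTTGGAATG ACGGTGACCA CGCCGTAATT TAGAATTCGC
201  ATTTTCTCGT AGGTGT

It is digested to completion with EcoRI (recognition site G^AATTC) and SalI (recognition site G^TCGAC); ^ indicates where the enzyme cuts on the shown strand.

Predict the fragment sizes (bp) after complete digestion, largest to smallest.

EcoRI sites (GAATTC) start at positions 4, 142, 149, 193.
EcoRI cuts after the first base of each site, so after positions 4, 142, 149, 193.
The SalI site (GTCGAC) starts at position 86.
SalI cuts after the first base of each site, so after position 86.
Combined cut positions: 4, 86, 142, 149, 193.
Circular molecule, 5 cuts → 5 fragments:
  5–86 → 82 bp
  87–142 → 56 bp
  143–149 → 7 bp
  150–193 → 44 bp
  194–216 then 1–4 → 23 + 4 = 27 bp
Sorted largest to smallest: 82, 56, 44, 27, 7 bp.

82, 56, 44, 27, 7 bp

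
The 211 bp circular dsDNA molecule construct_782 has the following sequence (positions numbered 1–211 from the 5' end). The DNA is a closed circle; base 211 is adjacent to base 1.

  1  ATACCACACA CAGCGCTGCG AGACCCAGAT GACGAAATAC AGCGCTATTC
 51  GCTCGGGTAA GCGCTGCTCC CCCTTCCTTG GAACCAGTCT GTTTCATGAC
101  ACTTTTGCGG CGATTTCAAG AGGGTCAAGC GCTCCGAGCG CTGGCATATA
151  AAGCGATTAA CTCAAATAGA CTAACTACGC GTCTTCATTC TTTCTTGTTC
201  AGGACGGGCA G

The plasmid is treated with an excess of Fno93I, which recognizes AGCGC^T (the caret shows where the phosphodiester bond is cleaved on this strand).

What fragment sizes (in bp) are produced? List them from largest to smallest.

86, 68, 29, 19, 9 bp

Fno93I sites (AGCGCT) start at positions 12, 41, 60, 128, 137.
Fno93I cuts after base 5 of each site (before the last base), so after positions 16, 45, 64, 132, 141.
Circular molecule, 5 cuts → 5 fragments:
  17–45 → 29 bp
  46–64 → 19 bp
  65–132 → 68 bp
  133–141 → 9 bp
  142–211 then 1–16 → 70 + 16 = 86 bp
Sorted largest to smallest: 86, 68, 29, 19, 9 bp.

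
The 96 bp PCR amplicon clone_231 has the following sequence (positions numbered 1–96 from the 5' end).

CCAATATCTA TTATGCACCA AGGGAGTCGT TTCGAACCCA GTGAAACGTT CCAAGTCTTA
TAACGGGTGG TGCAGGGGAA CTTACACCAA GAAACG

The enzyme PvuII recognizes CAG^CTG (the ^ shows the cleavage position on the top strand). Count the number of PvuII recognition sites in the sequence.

No occurrence of CAGCTG is present in the sequence.
PvuII does not cut: 0 sites.

0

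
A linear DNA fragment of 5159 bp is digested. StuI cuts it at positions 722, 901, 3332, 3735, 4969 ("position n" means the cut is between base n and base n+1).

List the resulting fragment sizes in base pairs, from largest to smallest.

2431, 1234, 722, 403, 190, 179 bp

Linear molecule, 5 cuts → 6 fragments:
  722 − 0 = 722 bp
  901 − 722 = 179 bp
  3332 − 901 = 2431 bp
  3735 − 3332 = 403 bp
  4969 − 3735 = 1234 bp
  5159 − 4969 = 190 bp
Sorted largest to smallest: 2431, 1234, 722, 403, 190, 179 bp.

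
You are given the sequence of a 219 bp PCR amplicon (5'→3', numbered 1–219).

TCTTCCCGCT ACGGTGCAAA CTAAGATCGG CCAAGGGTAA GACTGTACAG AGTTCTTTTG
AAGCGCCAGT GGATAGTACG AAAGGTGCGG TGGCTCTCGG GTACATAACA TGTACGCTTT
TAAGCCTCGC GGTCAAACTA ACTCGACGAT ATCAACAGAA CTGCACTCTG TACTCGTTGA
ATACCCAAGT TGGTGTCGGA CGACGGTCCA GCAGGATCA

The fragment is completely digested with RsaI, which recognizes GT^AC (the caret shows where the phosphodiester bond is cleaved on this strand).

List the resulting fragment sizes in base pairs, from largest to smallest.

RsaI sites (GTAC) start at positions 45, 76, 101, 112, 170.
RsaI cuts after base 2 of each site, so after positions 46, 77, 102, 113, 171.
Linear molecule, 5 cuts → 6 fragments:
  1–46 → 46 bp
  47–77 → 31 bp
  78–102 → 25 bp
  103–113 → 11 bp
  114–171 → 58 bp
  172–219 → 48 bp
Sorted largest to smallest: 58, 48, 46, 31, 25, 11 bp.

58, 48, 46, 31, 25, 11 bp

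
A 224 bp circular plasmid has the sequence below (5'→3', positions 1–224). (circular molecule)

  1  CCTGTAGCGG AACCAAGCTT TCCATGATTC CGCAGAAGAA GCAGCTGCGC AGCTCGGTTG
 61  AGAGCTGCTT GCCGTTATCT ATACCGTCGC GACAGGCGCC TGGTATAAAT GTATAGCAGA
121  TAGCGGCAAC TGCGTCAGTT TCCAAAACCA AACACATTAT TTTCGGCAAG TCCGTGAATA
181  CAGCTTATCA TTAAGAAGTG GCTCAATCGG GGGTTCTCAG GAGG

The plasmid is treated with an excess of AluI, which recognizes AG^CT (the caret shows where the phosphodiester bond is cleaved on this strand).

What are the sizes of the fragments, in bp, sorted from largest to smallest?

119, 58, 27, 12, 8 bp

AluI sites (AGCT) start at positions 16, 43, 51, 63, 182.
AluI cuts after base 2 of each site, so after positions 17, 44, 52, 64, 183.
Circular molecule, 5 cuts → 5 fragments:
  18–44 → 27 bp
  45–52 → 8 bp
  53–64 → 12 bp
  65–183 → 119 bp
  184–224 then 1–17 → 41 + 17 = 58 bp
Sorted largest to smallest: 119, 58, 27, 12, 8 bp.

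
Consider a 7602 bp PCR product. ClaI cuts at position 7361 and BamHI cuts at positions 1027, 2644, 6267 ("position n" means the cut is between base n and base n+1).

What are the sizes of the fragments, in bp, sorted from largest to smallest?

3623, 1617, 1094, 1027, 241 bp

Combined cut positions (sorted): 1027, 2644, 6267, 7361.
Linear molecule, 4 cuts → 5 fragments:
  1027 − 0 = 1027 bp
  2644 − 1027 = 1617 bp
  6267 − 2644 = 3623 bp
  7361 − 6267 = 1094 bp
  7602 − 7361 = 241 bp
Sorted largest to smallest: 3623, 1617, 1094, 1027, 241 bp.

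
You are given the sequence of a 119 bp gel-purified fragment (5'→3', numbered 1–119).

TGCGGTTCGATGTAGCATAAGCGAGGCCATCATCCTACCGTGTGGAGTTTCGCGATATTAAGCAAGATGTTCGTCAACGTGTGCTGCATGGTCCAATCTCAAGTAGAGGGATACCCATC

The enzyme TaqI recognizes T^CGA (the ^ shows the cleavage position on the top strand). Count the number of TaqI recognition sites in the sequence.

1

TCGA occurs starting at position 7.
TaqI cuts at 1 site.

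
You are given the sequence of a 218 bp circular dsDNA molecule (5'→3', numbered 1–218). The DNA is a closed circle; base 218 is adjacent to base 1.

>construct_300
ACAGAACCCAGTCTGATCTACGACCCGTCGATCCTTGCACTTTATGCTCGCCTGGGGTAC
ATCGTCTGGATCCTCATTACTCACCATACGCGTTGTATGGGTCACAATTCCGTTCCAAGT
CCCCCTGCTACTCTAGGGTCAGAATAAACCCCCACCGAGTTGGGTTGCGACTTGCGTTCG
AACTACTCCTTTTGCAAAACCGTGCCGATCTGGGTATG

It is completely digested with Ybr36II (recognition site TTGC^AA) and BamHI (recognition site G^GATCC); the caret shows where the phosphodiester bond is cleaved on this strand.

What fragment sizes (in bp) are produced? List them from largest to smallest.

The Ybr36II site (TTGCAA) starts at position 192.
Ybr36II cuts after base 4 of each site, so after position 195.
The BamHI site (GGATCC) starts at position 68.
BamHI cuts after the first base of each site, so after position 68.
Combined cut positions: 68, 195.
Circular molecule, 2 cuts → 2 fragments:
  69–195 → 127 bp
  196–218 then 1–68 → 23 + 68 = 91 bp
Sorted largest to smallest: 127, 91 bp.

127, 91 bp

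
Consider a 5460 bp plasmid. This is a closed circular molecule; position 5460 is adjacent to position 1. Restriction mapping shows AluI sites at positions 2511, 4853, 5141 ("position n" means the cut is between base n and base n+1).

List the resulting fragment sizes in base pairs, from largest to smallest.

Circular molecule, 3 cuts → 3 fragments:
  4853 − 2511 = 2342 bp
  5141 − 4853 = 288 bp
  wrap: 5460 − 5141 + 2511 = 2830 bp
Sorted largest to smallest: 2830, 2342, 288 bp.

2830, 2342, 288 bp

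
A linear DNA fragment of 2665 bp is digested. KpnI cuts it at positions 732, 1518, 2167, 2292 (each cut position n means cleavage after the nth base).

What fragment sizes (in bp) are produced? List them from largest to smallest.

Linear molecule, 4 cuts → 5 fragments:
  732 − 0 = 732 bp
  1518 − 732 = 786 bp
  2167 − 1518 = 649 bp
  2292 − 2167 = 125 bp
  2665 − 2292 = 373 bp
Sorted largest to smallest: 786, 732, 649, 373, 125 bp.

786, 732, 649, 373, 125 bp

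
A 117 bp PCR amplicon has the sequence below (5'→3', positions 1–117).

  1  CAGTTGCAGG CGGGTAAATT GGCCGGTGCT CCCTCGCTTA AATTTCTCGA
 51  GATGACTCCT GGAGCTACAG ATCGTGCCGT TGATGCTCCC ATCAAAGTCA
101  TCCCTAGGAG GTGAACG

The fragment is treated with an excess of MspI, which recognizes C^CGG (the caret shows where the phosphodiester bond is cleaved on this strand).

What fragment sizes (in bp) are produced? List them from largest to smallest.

94, 23 bp

The MspI site (CCGG) starts at position 23.
MspI cuts after the first base of each site, so after position 23.
Linear molecule, 1 cut → 2 fragments:
  1–23 → 23 bp
  24–117 → 94 bp
Sorted largest to smallest: 94, 23 bp.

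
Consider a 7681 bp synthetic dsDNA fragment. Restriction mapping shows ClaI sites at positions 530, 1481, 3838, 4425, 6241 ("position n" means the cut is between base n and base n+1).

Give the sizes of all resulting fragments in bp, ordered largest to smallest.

Linear molecule, 5 cuts → 6 fragments:
  530 − 0 = 530 bp
  1481 − 530 = 951 bp
  3838 − 1481 = 2357 bp
  4425 − 3838 = 587 bp
  6241 − 4425 = 1816 bp
  7681 − 6241 = 1440 bp
Sorted largest to smallest: 2357, 1816, 1440, 951, 587, 530 bp.

2357, 1816, 1440, 951, 587, 530 bp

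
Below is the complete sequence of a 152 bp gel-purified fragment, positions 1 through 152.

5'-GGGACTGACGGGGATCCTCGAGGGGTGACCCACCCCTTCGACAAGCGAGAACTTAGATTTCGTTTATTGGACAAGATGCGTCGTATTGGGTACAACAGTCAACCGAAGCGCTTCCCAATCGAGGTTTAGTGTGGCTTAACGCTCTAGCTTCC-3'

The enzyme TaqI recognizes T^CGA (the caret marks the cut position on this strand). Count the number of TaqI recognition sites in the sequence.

TCGA occurs starting at positions 18, 38, 119.
TaqI cuts at 3 sites.

3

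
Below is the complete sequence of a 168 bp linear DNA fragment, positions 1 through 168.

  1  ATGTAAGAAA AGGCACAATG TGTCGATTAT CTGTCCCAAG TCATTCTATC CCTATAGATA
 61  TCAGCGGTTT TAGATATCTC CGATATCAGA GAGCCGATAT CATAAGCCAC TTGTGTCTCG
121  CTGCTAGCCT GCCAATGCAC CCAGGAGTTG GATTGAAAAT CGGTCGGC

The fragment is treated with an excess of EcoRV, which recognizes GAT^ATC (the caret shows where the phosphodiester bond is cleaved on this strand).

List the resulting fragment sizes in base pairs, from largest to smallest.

70, 59, 16, 14, 9 bp

EcoRV sites (GATATC) start at positions 57, 73, 82, 96.
EcoRV cuts after base 3 of each site, so after positions 59, 75, 84, 98.
Linear molecule, 4 cuts → 5 fragments:
  1–59 → 59 bp
  60–75 → 16 bp
  76–84 → 9 bp
  85–98 → 14 bp
  99–168 → 70 bp
Sorted largest to smallest: 70, 59, 16, 14, 9 bp.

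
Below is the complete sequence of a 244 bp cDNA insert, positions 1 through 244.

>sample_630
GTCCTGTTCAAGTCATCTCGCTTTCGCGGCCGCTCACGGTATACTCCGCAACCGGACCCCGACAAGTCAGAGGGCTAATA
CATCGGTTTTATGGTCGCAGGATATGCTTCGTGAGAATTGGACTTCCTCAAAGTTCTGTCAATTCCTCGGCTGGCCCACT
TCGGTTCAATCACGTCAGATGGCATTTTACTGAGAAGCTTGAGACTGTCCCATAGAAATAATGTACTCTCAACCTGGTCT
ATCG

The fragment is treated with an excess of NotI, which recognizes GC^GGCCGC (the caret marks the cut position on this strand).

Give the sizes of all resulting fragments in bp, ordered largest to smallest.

217, 27 bp

The NotI site (GCGGCCGC) starts at position 26.
NotI cuts after base 2 of each site, so after position 27.
Linear molecule, 1 cut → 2 fragments:
  1–27 → 27 bp
  28–244 → 217 bp
Sorted largest to smallest: 217, 27 bp.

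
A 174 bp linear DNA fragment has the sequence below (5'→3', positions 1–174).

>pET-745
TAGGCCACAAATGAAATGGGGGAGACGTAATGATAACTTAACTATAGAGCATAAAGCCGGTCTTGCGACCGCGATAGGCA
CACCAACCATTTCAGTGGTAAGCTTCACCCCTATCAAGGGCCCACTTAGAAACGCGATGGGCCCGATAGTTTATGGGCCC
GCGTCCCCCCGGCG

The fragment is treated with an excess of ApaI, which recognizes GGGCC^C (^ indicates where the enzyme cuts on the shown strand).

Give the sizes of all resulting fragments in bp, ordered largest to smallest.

122, 21, 16, 15 bp

ApaI sites (GGGCCC) start at positions 118, 139, 155.
ApaI cuts after base 5 of each site (before the last base), so after positions 122, 143, 159.
Linear molecule, 3 cuts → 4 fragments:
  1–122 → 122 bp
  123–143 → 21 bp
  144–159 → 16 bp
  160–174 → 15 bp
Sorted largest to smallest: 122, 21, 16, 15 bp.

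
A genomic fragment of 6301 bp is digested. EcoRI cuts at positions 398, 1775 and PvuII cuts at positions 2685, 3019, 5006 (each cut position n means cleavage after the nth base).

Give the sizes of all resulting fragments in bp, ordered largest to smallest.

Combined cut positions (sorted): 398, 1775, 2685, 3019, 5006.
Linear molecule, 5 cuts → 6 fragments:
  398 − 0 = 398 bp
  1775 − 398 = 1377 bp
  2685 − 1775 = 910 bp
  3019 − 2685 = 334 bp
  5006 − 3019 = 1987 bp
  6301 − 5006 = 1295 bp
Sorted largest to smallest: 1987, 1377, 1295, 910, 398, 334 bp.

1987, 1377, 1295, 910, 398, 334 bp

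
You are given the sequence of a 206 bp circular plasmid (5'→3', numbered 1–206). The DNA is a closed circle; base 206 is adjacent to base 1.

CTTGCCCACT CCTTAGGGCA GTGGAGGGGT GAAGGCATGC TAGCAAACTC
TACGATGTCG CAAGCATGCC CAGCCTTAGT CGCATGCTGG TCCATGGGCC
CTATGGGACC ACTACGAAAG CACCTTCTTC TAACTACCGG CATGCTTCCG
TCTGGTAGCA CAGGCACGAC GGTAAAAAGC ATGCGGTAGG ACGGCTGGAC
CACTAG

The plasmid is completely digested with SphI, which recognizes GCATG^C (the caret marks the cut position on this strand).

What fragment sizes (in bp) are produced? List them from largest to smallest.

SphI sites (GCATGC) start at positions 35, 64, 82, 140, 179.
SphI cuts after base 5 of each site (before the last base), so after positions 39, 68, 86, 144, 183.
Circular molecule, 5 cuts → 5 fragments:
  40–68 → 29 bp
  69–86 → 18 bp
  87–144 → 58 bp
  145–183 → 39 bp
  184–206 then 1–39 → 23 + 39 = 62 bp
Sorted largest to smallest: 62, 58, 39, 29, 18 bp.

62, 58, 39, 29, 18 bp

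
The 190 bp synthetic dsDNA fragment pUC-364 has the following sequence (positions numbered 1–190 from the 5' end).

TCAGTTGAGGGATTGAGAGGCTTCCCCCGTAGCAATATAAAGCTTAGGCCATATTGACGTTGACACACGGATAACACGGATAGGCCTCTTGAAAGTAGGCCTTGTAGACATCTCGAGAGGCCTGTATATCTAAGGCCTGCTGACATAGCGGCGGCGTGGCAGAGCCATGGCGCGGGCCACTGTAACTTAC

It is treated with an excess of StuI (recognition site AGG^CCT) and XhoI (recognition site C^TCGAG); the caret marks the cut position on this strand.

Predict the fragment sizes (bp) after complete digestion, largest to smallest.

84, 55, 15, 15, 13, 8 bp

StuI sites (AGGCCT) start at positions 82, 97, 118, 133.
StuI cuts after base 3 of each site, so after positions 84, 99, 120, 135.
The XhoI site (CTCGAG) starts at position 112.
XhoI cuts after the first base of each site, so after position 112.
Combined cut positions: 84, 99, 112, 120, 135.
Linear molecule, 5 cuts → 6 fragments:
  1–84 → 84 bp
  85–99 → 15 bp
  100–112 → 13 bp
  113–120 → 8 bp
  121–135 → 15 bp
  136–190 → 55 bp
Sorted largest to smallest: 84, 55, 15, 15, 13, 8 bp.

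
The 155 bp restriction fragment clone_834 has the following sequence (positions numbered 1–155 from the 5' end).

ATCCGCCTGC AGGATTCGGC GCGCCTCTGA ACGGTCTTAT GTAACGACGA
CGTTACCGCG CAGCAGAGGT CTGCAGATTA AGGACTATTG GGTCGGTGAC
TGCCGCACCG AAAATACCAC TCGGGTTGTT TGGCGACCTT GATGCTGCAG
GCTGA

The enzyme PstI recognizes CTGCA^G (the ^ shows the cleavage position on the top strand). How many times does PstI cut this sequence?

3

CTGCAG occurs starting at positions 7, 71, 145.
PstI cuts at 3 sites.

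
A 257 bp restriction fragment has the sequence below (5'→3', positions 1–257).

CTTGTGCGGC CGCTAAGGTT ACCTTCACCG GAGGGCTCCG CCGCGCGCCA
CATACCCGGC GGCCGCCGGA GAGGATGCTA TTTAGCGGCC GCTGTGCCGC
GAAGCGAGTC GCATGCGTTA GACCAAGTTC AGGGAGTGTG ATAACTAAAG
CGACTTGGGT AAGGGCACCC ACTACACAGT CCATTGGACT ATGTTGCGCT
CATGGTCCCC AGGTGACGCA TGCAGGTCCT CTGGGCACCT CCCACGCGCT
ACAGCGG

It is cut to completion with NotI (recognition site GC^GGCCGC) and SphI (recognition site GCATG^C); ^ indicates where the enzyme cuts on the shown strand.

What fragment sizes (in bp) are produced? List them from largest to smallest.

NotI sites (GCGGCCGC) start at positions 6, 59, 85.
NotI cuts after base 2 of each site, so after positions 7, 60, 86.
SphI sites (GCATGC) start at positions 111, 218.
SphI cuts after base 5 of each site (before the last base), so after positions 115, 222.
Combined cut positions: 7, 60, 86, 115, 222.
Linear molecule, 5 cuts → 6 fragments:
  1–7 → 7 bp
  8–60 → 53 bp
  61–86 → 26 bp
  87–115 → 29 bp
  116–222 → 107 bp
  223–257 → 35 bp
Sorted largest to smallest: 107, 53, 35, 29, 26, 7 bp.

107, 53, 35, 29, 26, 7 bp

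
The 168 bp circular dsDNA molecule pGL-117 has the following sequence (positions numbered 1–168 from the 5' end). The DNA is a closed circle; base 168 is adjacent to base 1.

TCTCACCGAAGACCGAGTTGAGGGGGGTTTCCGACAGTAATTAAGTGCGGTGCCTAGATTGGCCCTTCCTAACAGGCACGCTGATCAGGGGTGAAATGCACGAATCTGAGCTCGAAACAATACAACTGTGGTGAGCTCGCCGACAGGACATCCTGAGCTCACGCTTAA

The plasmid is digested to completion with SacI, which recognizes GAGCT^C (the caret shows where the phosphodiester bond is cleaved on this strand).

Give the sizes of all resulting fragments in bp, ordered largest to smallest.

SacI sites (GAGCTC) start at positions 108, 133, 155.
SacI cuts after base 5 of each site (before the last base), so after positions 112, 137, 159.
Circular molecule, 3 cuts → 3 fragments:
  113–137 → 25 bp
  138–159 → 22 bp
  160–168 then 1–112 → 9 + 112 = 121 bp
Sorted largest to smallest: 121, 25, 22 bp.

121, 25, 22 bp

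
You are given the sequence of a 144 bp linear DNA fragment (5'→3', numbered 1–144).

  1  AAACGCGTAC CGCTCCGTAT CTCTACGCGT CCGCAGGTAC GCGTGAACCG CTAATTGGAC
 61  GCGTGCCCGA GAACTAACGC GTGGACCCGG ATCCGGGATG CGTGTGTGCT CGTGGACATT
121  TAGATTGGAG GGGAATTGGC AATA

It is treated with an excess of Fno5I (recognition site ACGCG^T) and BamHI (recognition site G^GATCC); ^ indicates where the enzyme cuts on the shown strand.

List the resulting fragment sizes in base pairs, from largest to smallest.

55, 22, 20, 18, 14, 8, 7 bp

Fno5I sites (ACGCGT) start at positions 3, 25, 39, 59, 77.
Fno5I cuts after base 5 of each site (before the last base), so after positions 7, 29, 43, 63, 81.
The BamHI site (GGATCC) starts at position 89.
BamHI cuts after the first base of each site, so after position 89.
Combined cut positions: 7, 29, 43, 63, 81, 89.
Linear molecule, 6 cuts → 7 fragments:
  1–7 → 7 bp
  8–29 → 22 bp
  30–43 → 14 bp
  44–63 → 20 bp
  64–81 → 18 bp
  82–89 → 8 bp
  90–144 → 55 bp
Sorted largest to smallest: 55, 22, 20, 18, 14, 8, 7 bp.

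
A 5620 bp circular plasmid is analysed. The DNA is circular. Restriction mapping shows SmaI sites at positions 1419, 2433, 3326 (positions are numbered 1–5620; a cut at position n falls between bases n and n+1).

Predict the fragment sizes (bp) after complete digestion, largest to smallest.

3713, 1014, 893 bp

Circular molecule, 3 cuts → 3 fragments:
  2433 − 1419 = 1014 bp
  3326 − 2433 = 893 bp
  wrap: 5620 − 3326 + 1419 = 3713 bp
Sorted largest to smallest: 3713, 1014, 893 bp.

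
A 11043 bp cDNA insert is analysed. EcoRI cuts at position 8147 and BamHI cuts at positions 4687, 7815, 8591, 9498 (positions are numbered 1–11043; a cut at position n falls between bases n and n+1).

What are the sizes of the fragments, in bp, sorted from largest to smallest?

Combined cut positions (sorted): 4687, 7815, 8147, 8591, 9498.
Linear molecule, 5 cuts → 6 fragments:
  4687 − 0 = 4687 bp
  7815 − 4687 = 3128 bp
  8147 − 7815 = 332 bp
  8591 − 8147 = 444 bp
  9498 − 8591 = 907 bp
  11043 − 9498 = 1545 bp
Sorted largest to smallest: 4687, 3128, 1545, 907, 444, 332 bp.

4687, 3128, 1545, 907, 444, 332 bp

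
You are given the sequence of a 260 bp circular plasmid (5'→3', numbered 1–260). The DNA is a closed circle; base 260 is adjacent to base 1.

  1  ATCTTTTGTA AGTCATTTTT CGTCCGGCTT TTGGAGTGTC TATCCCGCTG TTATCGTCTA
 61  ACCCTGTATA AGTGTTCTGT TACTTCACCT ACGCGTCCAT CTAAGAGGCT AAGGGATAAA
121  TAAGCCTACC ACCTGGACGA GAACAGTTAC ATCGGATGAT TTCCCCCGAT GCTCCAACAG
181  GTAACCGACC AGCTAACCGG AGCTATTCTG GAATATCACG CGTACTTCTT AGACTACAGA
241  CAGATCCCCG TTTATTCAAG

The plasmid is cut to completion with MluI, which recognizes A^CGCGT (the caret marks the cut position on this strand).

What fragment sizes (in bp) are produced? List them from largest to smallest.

133, 127 bp

MluI sites (ACGCGT) start at positions 91, 218.
MluI cuts after the first base of each site, so after positions 91, 218.
Circular molecule, 2 cuts → 2 fragments:
  92–218 → 127 bp
  219–260 then 1–91 → 42 + 91 = 133 bp
Sorted largest to smallest: 133, 127 bp.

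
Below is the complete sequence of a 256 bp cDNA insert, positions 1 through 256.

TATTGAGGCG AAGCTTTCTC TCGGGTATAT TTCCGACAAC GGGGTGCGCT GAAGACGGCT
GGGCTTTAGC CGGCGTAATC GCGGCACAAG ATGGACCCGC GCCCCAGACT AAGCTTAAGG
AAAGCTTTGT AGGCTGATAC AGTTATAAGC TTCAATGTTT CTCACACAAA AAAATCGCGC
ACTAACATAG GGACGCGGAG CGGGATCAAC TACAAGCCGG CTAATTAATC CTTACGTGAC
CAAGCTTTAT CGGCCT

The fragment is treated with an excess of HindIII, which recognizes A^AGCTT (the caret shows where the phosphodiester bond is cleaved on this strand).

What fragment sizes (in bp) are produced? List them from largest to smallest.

100, 95, 25, 14, 11, 11 bp

HindIII sites (AAGCTT) start at positions 11, 111, 122, 147, 242.
HindIII cuts after the first base of each site, so after positions 11, 111, 122, 147, 242.
Linear molecule, 5 cuts → 6 fragments:
  1–11 → 11 bp
  12–111 → 100 bp
  112–122 → 11 bp
  123–147 → 25 bp
  148–242 → 95 bp
  243–256 → 14 bp
Sorted largest to smallest: 100, 95, 25, 14, 11, 11 bp.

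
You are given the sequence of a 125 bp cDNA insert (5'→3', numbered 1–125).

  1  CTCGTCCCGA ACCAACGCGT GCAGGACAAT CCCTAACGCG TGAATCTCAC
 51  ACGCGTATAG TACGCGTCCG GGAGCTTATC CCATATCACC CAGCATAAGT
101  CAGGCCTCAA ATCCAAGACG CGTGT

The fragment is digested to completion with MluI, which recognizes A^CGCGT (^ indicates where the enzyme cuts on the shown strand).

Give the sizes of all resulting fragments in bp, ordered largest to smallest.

56, 21, 15, 15, 11, 7 bp

MluI sites (ACGCGT) start at positions 15, 36, 51, 62, 118.
MluI cuts after the first base of each site, so after positions 15, 36, 51, 62, 118.
Linear molecule, 5 cuts → 6 fragments:
  1–15 → 15 bp
  16–36 → 21 bp
  37–51 → 15 bp
  52–62 → 11 bp
  63–118 → 56 bp
  119–125 → 7 bp
Sorted largest to smallest: 56, 21, 15, 15, 11, 7 bp.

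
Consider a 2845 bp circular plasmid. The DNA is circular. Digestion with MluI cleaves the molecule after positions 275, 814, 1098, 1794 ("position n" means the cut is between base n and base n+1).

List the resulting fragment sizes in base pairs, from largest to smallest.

Circular molecule, 4 cuts → 4 fragments:
  814 − 275 = 539 bp
  1098 − 814 = 284 bp
  1794 − 1098 = 696 bp
  wrap: 2845 − 1794 + 275 = 1326 bp
Sorted largest to smallest: 1326, 696, 539, 284 bp.

1326, 696, 539, 284 bp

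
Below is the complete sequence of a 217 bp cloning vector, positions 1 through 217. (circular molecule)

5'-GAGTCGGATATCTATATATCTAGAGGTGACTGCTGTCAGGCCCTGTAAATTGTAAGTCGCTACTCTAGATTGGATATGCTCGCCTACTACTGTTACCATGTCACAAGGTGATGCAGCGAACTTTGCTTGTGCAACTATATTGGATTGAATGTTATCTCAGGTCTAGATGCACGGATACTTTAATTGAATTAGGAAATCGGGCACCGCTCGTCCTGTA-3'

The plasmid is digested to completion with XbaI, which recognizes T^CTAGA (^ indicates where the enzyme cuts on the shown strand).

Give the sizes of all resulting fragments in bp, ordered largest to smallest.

XbaI sites (TCTAGA) start at positions 19, 64, 162.
XbaI cuts after the first base of each site, so after positions 19, 64, 162.
Circular molecule, 3 cuts → 3 fragments:
  20–64 → 45 bp
  65–162 → 98 bp
  163–217 then 1–19 → 55 + 19 = 74 bp
Sorted largest to smallest: 98, 74, 45 bp.

98, 74, 45 bp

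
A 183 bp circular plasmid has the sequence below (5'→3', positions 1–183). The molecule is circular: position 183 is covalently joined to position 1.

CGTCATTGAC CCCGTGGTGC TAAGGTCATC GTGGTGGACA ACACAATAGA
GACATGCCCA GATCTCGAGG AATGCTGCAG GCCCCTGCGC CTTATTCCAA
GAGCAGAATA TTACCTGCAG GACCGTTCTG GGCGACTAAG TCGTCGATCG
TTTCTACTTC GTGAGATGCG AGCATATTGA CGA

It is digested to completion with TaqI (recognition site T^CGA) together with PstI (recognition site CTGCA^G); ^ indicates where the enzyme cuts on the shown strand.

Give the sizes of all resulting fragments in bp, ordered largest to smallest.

104, 40, 25, 14 bp

TaqI sites (TCGA) start at positions 65, 144.
TaqI cuts after the first base of each site, so after positions 65, 144.
PstI sites (CTGCAG) start at positions 75, 115.
PstI cuts after base 5 of each site (before the last base), so after positions 79, 119.
Combined cut positions: 65, 79, 119, 144.
Circular molecule, 4 cuts → 4 fragments:
  66–79 → 14 bp
  80–119 → 40 bp
  120–144 → 25 bp
  145–183 then 1–65 → 39 + 65 = 104 bp
Sorted largest to smallest: 104, 40, 25, 14 bp.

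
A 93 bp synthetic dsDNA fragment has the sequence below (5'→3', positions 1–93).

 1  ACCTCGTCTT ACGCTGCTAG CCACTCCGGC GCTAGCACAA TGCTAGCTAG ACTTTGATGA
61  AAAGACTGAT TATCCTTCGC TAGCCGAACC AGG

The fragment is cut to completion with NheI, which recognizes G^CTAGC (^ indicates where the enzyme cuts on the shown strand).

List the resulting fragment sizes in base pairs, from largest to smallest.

37, 16, 15, 14, 11 bp

NheI sites (GCTAGC) start at positions 16, 31, 42, 79.
NheI cuts after the first base of each site, so after positions 16, 31, 42, 79.
Linear molecule, 4 cuts → 5 fragments:
  1–16 → 16 bp
  17–31 → 15 bp
  32–42 → 11 bp
  43–79 → 37 bp
  80–93 → 14 bp
Sorted largest to smallest: 37, 16, 15, 14, 11 bp.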